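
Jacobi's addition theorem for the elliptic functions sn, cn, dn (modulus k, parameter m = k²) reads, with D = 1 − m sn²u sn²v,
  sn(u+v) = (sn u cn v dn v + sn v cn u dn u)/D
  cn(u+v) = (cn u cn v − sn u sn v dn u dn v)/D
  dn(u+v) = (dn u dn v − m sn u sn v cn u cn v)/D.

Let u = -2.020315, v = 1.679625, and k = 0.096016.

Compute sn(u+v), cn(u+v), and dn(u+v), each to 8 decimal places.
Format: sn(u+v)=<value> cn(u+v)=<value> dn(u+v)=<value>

sn u = -0.9030622589432154, cn u = -0.4295096698240645, dn u = 0.9962337320557869
sn v = 0.9945234129417244, cn v = -0.1045140235123701, dn v = 0.9954303739287471
m = k² = 0.009219072256
D = 1 − m·sn²u·sn²v = 0.992563773196676
sn(u+v) = (sn u·cn v·dn v + sn v·cn u·dn u)/D = -0.3315972567624924/0.992563773196676 = -0.3340815630360374
cn(u+v) = (cn u·cn v − sn u·sn v·dn u·dn v)/D = 0.9355351961150431/0.992563773196676 = 0.9425441683228421
dn(u+v) = (dn u·dn v − m·sn u·sn v·cn u·cn v)/D = 0.9920529949175824/0.992563773196676 = 0.9994853950014229

sn(u+v)=-0.33408156 cn(u+v)=0.94254417 dn(u+v)=0.99948540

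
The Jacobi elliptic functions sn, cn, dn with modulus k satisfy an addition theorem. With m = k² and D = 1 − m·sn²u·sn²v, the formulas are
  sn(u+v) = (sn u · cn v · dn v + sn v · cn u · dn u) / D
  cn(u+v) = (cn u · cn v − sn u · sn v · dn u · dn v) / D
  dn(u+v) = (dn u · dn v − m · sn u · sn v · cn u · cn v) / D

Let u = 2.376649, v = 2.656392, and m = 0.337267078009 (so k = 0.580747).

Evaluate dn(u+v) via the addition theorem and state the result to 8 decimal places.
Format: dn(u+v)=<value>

sn u = 0.8614430279478286, cn u = -0.5078542208154585, dn u = 0.8658634229448956
sn v = 0.7101499036857452, cn v = -0.7040505055002281, dn v = 0.9109949871629539
m = k² = 0.337267078009
D = 1 − m·sn²u·sn²v = 0.8737803022647779
dn(u+v) = (dn u·dn v − m·sn u·sn v·cn u·cn v)/D = 0.7150249208582952/0.8737803022647779 = 0.8183120161956046

dn(u+v)=0.81831202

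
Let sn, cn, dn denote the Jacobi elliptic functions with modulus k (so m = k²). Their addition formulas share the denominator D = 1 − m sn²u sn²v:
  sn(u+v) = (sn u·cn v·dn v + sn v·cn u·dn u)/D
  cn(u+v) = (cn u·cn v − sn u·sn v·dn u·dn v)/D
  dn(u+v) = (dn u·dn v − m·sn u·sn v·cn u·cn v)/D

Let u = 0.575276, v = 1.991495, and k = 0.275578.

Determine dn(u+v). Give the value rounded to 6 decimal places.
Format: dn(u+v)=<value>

dn(u+v)=0.986580

sn u = 0.5421745735760747, cn u = 0.8402658696910172, dn u = 0.988775120106119
sn v = 0.9304537764359465, cn v = -0.3664092928899126, dn v = 0.9665674230377646
m = k² = 0.075943234084
D = 1 − m·sn²u·sn²v = 0.980673331976691
dn(u+v) = (dn u·dn v − m·sn u·sn v·cn u·cn v)/D = 0.9675130451006598/0.980673331976691 = 0.9865803561217427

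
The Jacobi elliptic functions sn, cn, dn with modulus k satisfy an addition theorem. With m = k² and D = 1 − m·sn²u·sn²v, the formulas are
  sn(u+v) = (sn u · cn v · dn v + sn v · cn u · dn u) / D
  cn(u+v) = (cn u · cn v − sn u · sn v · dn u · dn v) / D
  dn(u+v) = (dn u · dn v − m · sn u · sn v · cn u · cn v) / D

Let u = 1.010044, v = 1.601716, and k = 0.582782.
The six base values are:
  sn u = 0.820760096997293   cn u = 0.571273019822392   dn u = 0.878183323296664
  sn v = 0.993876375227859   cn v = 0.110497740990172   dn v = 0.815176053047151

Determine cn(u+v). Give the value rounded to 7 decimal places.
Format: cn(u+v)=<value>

cn(u+v)=-0.6729184

m = k² = 0.339634859524
D = 1 − m·sn²u·sn²v = 0.7739994676514912
cn(u+v) = (cn u·cn v − sn u·sn v·dn u·dn v)/D = -0.5208384460558093/0.7739994676514912 = -0.6729183517866801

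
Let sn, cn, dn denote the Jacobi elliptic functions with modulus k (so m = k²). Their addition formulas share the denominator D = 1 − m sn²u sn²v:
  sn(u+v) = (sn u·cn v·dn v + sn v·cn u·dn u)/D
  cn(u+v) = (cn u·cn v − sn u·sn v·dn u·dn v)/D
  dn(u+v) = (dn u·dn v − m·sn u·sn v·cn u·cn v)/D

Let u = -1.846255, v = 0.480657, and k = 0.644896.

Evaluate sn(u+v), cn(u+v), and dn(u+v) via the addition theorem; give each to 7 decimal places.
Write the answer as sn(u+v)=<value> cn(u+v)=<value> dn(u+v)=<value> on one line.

sn(u+v)=-0.9469107 cn(u+v)=0.3214968 dn(u+v)=0.7918938

sn u = -0.9990323759323237, cn u = -0.04398081216867403, dn u = 0.7647964512080792
sn v = 0.4558583211426248, cn v = 0.8900523529798837, dn v = 0.9558111996719637
m = k² = 0.415890850816
D = 1 − m·sn²u·sn²v = 0.913742222223455
sn(u+v) = (sn u·cn v·dn v + sn v·cn u·dn u)/D = -0.8652322469160223/0.913742222223455 = -0.9469106558418731
cn(u+v) = (cn u·cn v − sn u·sn v·dn u·dn v)/D = 0.293765225257363/0.913742222223455 = 0.3214968271275998
dn(u+v) = (dn u·dn v − m·sn u·sn v·cn u·cn v)/D = 0.7235867569156388/0.913742222223455 = 0.7918937522170078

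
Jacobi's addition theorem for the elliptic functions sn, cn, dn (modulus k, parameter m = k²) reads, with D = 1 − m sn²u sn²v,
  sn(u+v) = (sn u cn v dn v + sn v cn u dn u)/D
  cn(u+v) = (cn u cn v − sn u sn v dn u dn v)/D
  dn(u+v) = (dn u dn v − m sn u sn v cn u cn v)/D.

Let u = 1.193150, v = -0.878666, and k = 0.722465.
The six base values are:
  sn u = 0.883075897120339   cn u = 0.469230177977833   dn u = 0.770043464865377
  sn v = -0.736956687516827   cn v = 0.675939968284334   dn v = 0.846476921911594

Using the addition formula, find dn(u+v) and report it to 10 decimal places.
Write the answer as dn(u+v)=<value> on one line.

dn(u+v)=0.9751244384

m = k² = 0.521955676225
D = 1 − m·sn²u·sn²v = 0.7789382439135193
dn(u+v) = (dn u·dn v − m·sn u·sn v·cn u·cn v)/D = 0.7595617176160962/0.7789382439135193 = 0.9751244383635959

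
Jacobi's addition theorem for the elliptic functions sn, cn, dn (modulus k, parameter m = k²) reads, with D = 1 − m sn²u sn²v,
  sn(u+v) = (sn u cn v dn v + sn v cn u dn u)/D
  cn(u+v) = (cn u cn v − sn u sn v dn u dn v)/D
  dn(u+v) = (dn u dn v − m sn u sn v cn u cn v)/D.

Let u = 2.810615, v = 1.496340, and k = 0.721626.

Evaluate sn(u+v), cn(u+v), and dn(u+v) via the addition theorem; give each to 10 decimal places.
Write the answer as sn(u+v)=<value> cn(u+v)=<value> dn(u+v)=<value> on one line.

sn(u+v)=-0.5213234432 cn(u+v)=-0.8533591668 dn(u+v)=0.9265382590

sn u = 0.767365734014482, cn u = -0.6412096617023291, dn u = 0.8326822670255041
sn v = 0.9655469116532423, cn v = 0.2602290556353881, dn v = 0.7173006822710211
m = k² = 0.520744083876
D = 1 − m·sn²u·sn²v = 0.7141251778697863
sn(u+v) = (sn u·cn v·dn v + sn v·cn u·dn u)/D = -0.3722901966108196/0.7141251778697863 = -0.5213234432111047
cn(u+v) = (cn u·cn v − sn u·sn v·dn u·dn v)/D = -0.6094052667765772/0.7141251778697863 = -0.8533591667982
dn(u+v) = (dn u·dn v − m·sn u·sn v·cn u·cn v)/D = 0.6616642990167316/0.7141251778697863 = 0.926538259007274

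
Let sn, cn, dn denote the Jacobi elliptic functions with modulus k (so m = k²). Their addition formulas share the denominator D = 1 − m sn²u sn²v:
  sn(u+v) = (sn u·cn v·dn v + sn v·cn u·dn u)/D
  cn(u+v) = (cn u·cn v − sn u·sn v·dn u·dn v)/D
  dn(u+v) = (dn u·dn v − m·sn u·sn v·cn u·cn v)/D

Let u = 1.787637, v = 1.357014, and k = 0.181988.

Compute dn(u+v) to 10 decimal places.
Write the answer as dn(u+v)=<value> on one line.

dn(u+v)=0.9999908956

sn u = 0.9800204004512732, cn u = -0.1988969951993397, dn u = 0.9839667580718634
sn v = 0.9751702182854427, cn v = 0.2214566444456385, dn v = 0.9841263412173494
m = k² = 0.033119632144
D = 1 − m·sn²u·sn²v = 0.9697506117701035
dn(u+v) = (dn u·dn v − m·sn u·sn v·cn u·cn v)/D = 0.969741782736989/0.9697506117701035 = 0.9999908955632434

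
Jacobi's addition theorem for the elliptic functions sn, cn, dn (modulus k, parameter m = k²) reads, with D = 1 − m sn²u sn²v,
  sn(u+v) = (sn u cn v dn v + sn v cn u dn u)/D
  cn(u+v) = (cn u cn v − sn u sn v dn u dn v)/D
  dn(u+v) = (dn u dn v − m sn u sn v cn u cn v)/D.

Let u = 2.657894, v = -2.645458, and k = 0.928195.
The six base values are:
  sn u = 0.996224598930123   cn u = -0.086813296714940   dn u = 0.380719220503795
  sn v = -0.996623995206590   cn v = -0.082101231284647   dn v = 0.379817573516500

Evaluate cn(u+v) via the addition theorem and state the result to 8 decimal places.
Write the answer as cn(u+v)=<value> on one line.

cn(u+v)=0.99992268

m = k² = 0.861545958025
D = 1 − m·sn²u·sn²v = 0.1507107046844023
cn(u+v) = (cn u·cn v − sn u·sn v·dn u·dn v)/D = 0.1506990513382627/0.1507107046844023 = 0.9999226773827113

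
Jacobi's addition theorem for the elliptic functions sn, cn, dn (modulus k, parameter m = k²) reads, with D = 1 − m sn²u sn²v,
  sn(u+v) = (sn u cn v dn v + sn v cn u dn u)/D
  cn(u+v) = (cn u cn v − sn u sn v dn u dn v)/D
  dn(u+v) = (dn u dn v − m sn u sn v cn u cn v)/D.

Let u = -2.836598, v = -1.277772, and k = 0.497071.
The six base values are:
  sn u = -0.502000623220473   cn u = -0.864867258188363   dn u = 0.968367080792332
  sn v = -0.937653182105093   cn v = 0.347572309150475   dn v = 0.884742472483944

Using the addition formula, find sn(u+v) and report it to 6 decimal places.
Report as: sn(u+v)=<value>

m = k² = 0.247079579041
D = 1 − m·sn²u·sn²v = 0.9452568442921848
sn(u+v) = (sn u·cn v·dn v + sn v·cn u·dn u)/D = 0.6309217543948806/0.9452568442921848 = 0.6674606570739188

sn(u+v)=0.667461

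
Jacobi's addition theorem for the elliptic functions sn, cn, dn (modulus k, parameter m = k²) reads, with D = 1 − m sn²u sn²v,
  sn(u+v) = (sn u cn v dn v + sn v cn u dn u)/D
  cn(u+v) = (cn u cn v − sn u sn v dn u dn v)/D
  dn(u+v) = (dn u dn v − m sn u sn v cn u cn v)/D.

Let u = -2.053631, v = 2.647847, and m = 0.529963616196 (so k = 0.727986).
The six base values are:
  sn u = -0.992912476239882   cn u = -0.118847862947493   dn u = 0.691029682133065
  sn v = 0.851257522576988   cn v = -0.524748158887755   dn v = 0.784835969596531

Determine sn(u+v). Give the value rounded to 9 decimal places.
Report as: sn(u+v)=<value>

sn(u+v)=0.545566710

m = k² = 0.529963616196
D = 1 − m·sn²u·sn²v = 0.621391887019126
sn(u+v) = (sn u·cn v·dn v + sn v·cn u·dn u)/D = 0.3390107276986449/0.621391887019126 = 0.5455667104456586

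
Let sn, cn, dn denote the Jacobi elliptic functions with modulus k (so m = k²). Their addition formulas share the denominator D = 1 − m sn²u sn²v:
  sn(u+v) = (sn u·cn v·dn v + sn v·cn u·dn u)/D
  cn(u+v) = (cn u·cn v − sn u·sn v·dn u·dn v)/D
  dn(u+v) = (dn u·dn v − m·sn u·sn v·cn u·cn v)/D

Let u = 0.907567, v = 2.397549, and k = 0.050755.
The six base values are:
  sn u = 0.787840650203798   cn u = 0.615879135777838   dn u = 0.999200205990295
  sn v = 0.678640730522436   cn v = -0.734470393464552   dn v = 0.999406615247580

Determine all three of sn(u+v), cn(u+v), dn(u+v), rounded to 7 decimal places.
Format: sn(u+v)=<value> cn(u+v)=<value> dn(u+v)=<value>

m = k² = 0.002576070025
D = 1 − m·sn²u·sn²v = 0.9992635991555002
sn(u+v) = (sn u·cn v·dn v + sn v·cn u·dn u)/D = -0.1606758886669204/0.9992635991555002 = -0.1607942977235548
cn(u+v) = (cn u·cn v − sn u·sn v·dn u·dn v)/D = -0.9862611213052553/0.9992635991555002 = -0.986987940057825
dn(u+v) = (dn u·dn v − m·sn u·sn v·cn u·cn v)/D = 0.9992303212293242/0.9992635991555002 = 0.9999666975498716

sn(u+v)=-0.1607943 cn(u+v)=-0.9869879 dn(u+v)=0.9999667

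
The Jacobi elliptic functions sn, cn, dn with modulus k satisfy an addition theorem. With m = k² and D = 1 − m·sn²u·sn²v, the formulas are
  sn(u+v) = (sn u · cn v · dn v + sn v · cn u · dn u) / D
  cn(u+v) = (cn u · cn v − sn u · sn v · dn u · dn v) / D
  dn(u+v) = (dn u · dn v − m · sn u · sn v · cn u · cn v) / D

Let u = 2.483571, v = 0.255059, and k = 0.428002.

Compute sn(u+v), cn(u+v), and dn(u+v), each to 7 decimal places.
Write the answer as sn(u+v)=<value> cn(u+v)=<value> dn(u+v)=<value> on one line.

sn(u+v)=0.5301129 cn(u+v)=-0.8479271 dn(u+v)=0.9739205

sn u = 0.720348199178552, cn u = -0.693612623832797, dn u = 0.9512857899298218
sn v = 0.2518188726345619, cn v = 0.967774382480265, dn v = 0.9941748795999545
m = k² = 0.183185712004
D = 1 − m·sn²u·sn²v = 0.9939722796275791
sn(u+v) = (sn u·cn v·dn v + sn v·cn u·dn u)/D = 0.526917547332292/0.9939722796275791 = 0.5301129197785245
cn(u+v) = (cn u·cn v − sn u·sn v·dn u·dn v)/D = -0.8428159888026379/0.9939722796275791 = -0.8479270559923699
dn(u+v) = (dn u·dn v − m·sn u·sn v·cn u·cn v)/D = 0.9680500124416534/0.9939722796275791 = 0.9739205330800188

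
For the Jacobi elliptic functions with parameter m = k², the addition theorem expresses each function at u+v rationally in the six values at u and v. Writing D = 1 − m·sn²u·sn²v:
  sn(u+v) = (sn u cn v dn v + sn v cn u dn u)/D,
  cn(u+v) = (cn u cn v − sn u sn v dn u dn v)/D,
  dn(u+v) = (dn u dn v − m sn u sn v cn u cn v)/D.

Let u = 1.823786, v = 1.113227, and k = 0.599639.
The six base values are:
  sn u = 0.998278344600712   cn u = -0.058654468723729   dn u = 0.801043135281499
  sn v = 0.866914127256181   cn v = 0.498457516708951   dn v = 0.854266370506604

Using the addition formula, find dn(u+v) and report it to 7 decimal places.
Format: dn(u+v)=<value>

dn(u+v)=0.9489549

m = k² = 0.359566930321
D = 1 − m·sn²u·sn²v = 0.7307007131179325
dn(u+v) = (dn u·dn v − m·sn u·sn v·cn u·cn v)/D = 0.6934020189710866/0.7307007131179325 = 0.9489548956539391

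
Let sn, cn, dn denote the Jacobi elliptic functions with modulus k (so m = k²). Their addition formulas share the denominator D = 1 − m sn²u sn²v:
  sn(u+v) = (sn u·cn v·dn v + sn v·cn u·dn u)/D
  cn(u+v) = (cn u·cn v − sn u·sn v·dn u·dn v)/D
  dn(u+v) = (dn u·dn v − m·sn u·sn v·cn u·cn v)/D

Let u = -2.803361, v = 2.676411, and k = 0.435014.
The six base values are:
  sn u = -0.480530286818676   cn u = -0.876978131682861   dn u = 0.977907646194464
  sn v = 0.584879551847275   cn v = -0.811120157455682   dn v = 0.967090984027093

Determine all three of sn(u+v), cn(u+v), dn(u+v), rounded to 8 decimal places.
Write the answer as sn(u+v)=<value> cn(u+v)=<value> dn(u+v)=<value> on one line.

sn(u+v)=-0.12654549 cn(u+v)=0.99196081 dn(u+v)=0.99848365

m = k² = 0.189237180196
D = 1 − m·sn²u·sn²v = 0.9850520761966063
sn(u+v) = (sn u·cn v·dn v + sn v·cn u·dn u)/D = -0.1246538941432516/0.9850520761966063 = -0.126545486432102
cn(u+v) = (cn u·cn v − sn u·sn v·dn u·dn v)/D = 0.9771330510704096/0.9850520761966063 = 0.9919608056086
dn(u+v) = (dn u·dn v − m·sn u·sn v·cn u·cn v)/D = 0.983558393403358/0.9850520761966063 = 0.998483650936491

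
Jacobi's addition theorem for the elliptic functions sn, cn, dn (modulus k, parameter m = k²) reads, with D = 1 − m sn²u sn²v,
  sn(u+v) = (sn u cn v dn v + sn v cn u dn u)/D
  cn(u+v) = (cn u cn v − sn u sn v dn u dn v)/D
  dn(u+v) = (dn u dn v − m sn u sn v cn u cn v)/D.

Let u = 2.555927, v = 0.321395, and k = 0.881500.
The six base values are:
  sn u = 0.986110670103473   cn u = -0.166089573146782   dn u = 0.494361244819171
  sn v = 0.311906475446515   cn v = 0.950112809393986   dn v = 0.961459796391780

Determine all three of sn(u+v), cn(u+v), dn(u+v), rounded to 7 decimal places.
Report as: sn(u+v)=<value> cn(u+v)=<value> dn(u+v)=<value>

m = k² = 0.77704225
D = 1 − m·sn²u·sn²v = 0.9264902862228836
sn(u+v) = (sn u·cn v·dn v + sn v·cn u·dn u)/D = 0.8751973368492145/0.9264902862228836 = 0.9446373587112497
cn(u+v) = (cn u·cn v − sn u·sn v·dn u·dn v)/D = -0.3039965000413711/0.9264902862228836 = -0.3281162302097136
dn(u+v) = (dn u·dn v − m·sn u·sn v·cn u·cn v)/D = 0.513023297890407/0.9264902862228836 = 0.5537276596626834

sn(u+v)=0.9446374 cn(u+v)=-0.3281162 dn(u+v)=0.5537277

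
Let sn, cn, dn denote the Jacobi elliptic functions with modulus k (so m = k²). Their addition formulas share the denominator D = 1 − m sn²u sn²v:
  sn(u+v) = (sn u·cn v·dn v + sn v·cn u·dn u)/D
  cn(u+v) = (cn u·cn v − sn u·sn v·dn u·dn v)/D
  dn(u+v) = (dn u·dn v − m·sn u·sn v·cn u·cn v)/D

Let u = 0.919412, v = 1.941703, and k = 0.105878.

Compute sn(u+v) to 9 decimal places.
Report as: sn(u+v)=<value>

sn(u+v)=0.285275190

sn u = 0.7945018148085908, cn u = 0.6072617773792911, dn u = 0.9964556093112528
sn v = 0.9343001179670522, cn v = -0.3564874325509278, dn v = 0.9950952074886495
m = k² = 0.011210150884
D = 1 − m·sn²u·sn²v = 0.9938230504744093
sn(u+v) = (sn u·cn v·dn v + sn v·cn u·dn u)/D = 0.2835130597382516/0.9938230504744093 = 0.285275190188952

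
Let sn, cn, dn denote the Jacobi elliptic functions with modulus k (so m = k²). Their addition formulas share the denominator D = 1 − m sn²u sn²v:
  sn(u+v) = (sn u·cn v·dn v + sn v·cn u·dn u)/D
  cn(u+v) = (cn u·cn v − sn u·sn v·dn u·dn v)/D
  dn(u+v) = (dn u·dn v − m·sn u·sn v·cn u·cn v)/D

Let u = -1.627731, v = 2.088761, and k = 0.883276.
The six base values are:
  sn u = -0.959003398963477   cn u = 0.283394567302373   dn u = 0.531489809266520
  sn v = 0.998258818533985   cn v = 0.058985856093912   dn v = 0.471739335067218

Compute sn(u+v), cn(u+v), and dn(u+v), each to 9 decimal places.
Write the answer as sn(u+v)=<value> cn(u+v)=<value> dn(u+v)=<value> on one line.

m = k² = 0.780176492176
D = 1 − m·sn²u·sn²v = 0.2849779021590683
sn(u+v) = (sn u·cn v·dn v + sn v·cn u·dn u)/D = 0.1236738862423817/0.2849779021590683 = 0.4339771094719819
cn(u+v) = (cn u·cn v − sn u·sn v·dn u·dn v)/D = 0.2567434022145261/0.2849779021590683 = 0.9009238971491119
dn(u+v) = (dn u·dn v − m·sn u·sn v·cn u·cn v)/D = 0.2632098511125011/0.2849779021590683 = 0.9236149509079593

sn(u+v)=0.433977109 cn(u+v)=0.900923897 dn(u+v)=0.923614951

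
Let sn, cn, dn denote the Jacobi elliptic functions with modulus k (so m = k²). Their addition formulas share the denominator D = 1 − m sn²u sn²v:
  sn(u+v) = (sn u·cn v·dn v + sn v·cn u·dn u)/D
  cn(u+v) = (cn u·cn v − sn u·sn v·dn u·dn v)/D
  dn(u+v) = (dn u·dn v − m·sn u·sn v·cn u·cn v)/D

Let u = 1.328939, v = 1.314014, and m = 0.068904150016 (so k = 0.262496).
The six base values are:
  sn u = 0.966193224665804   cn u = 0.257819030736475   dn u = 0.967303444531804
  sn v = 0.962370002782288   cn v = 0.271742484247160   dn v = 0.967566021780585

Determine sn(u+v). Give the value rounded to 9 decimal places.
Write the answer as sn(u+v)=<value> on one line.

m = k² = 0.068904150016
D = 1 − m·sn²u·sn²v = 0.9404258972389147
sn(u+v) = (sn u·cn v·dn v + sn v·cn u·dn u)/D = 0.4940447399712761/0.9404258972389147 = 0.5253414877469759

sn(u+v)=0.525341488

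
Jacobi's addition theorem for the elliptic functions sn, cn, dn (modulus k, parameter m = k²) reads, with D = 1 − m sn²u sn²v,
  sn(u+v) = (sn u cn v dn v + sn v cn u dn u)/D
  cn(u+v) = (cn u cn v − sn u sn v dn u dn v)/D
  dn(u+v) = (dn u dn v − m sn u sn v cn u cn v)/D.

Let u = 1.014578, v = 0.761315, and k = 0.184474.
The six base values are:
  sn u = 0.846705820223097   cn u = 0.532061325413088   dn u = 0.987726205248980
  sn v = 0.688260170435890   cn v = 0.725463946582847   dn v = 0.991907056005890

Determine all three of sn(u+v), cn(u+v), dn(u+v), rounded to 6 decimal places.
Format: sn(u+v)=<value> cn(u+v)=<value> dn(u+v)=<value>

m = k² = 0.034030656676
D = 1 − m·sn²u·sn²v = 0.9884431175693074
sn(u+v) = (sn u·cn v·dn v + sn v·cn u·dn u)/D = 0.9709854146723795/0.9884431175693074 = 0.9823381815436599
cn(u+v) = (cn u·cn v − sn u·sn v·dn u·dn v)/D = -0.1849516725083579/0.9884431175693074 = -0.1871141284924669
dn(u+v) = (dn u·dn v − m·sn u·sn v·cn u·cn v)/D = 0.972077806659626/0.9884431175693074 = 0.9834433457840998

sn(u+v)=0.982338 cn(u+v)=-0.187114 dn(u+v)=0.983443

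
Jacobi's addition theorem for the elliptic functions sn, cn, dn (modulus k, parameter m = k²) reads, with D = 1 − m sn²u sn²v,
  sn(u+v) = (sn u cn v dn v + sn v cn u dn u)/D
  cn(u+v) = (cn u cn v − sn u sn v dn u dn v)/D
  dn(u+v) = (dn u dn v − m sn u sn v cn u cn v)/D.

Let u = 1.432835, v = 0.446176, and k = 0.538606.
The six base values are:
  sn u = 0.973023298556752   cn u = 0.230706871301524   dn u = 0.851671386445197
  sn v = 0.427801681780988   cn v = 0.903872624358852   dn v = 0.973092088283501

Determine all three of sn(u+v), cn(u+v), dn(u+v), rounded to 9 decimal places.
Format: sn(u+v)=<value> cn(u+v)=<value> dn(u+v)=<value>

m = k² = 0.290096423236
D = 1 − m·sn²u·sn²v = 0.9497340577466515
sn(u+v) = (sn u·cn v·dn v + sn v·cn u·dn u)/D = 0.9398811366497824/0.9497340577466515 = 0.9896255999071505
cn(u+v) = (cn u·cn v − sn u·sn v·dn u·dn v)/D = -0.1364486328763802/0.9497340577466515 = -0.1436703588372092
dn(u+v) = (dn u·dn v − m·sn u·sn v·cn u·cn v)/D = 0.8035735203573709/0.9497340577466515 = 0.8461037211447776

sn(u+v)=0.989625600 cn(u+v)=-0.143670359 dn(u+v)=0.846103721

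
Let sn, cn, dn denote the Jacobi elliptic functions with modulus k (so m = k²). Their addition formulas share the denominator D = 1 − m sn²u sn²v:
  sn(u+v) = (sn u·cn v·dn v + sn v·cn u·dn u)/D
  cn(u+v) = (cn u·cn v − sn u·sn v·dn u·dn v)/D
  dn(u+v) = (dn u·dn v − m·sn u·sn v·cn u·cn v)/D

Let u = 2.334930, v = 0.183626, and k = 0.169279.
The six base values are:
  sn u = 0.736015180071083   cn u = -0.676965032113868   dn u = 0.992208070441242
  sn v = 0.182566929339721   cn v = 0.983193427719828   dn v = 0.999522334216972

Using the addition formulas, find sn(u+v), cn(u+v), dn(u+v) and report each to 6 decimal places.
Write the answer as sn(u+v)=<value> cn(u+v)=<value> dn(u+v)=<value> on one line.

m = k² = 0.028655379841
D = 1 − m·sn²u·sn²v = 0.999482602965778
sn(u+v) = (sn u·cn v·dn v + sn v·cn u·dn u)/D = 0.6006712156661936/0.999482602965778 = 0.6009821620544609
cn(u+v) = (cn u·cn v − sn u·sn v·dn u·dn v)/D = -0.7988488995431766/0.999482602965778 = -0.7992624355568988
dn(u+v) = (dn u·dn v − m·sn u·sn v·cn u·cn v)/D = 0.9942969592885826/0.999482602965778 = 0.9948116718972316

sn(u+v)=0.600982 cn(u+v)=-0.799262 dn(u+v)=0.994812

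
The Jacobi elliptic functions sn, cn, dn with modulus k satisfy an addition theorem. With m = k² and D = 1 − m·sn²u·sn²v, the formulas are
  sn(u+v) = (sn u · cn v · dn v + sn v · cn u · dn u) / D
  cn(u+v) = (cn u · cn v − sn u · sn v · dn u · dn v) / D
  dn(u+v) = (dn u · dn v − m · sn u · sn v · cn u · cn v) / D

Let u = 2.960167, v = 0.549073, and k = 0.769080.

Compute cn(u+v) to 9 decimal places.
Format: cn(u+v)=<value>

sn u = 0.7555428905921518, cn u = -0.6550991836933212, dn u = 0.813851494023997
sn v = 0.5088205543686214, cn v = 0.8608726058204017, dn v = 0.9202530915257412
m = k² = 0.5914840464
D = 1 − m·sn²u·sn²v = 0.9125840713493453
cn(u+v) = (cn u·cn v − sn u·sn v·dn u·dn v)/D = -0.8518798495580283/0.9125840713493453 = -0.9334809540324764

cn(u+v)=-0.933480954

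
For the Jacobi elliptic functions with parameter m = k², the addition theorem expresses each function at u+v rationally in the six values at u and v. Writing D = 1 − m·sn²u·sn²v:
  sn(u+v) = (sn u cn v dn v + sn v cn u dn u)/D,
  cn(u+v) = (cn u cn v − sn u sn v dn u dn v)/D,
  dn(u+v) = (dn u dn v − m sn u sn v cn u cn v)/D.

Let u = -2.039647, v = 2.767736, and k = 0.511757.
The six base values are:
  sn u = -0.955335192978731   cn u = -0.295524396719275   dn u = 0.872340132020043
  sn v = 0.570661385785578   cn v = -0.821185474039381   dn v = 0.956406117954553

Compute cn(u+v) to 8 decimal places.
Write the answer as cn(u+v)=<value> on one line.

m = k² = 0.261895227049
D = 1 − m·sn²u·sn²v = 0.9221612038595689
cn(u+v) = (cn u·cn v − sn u·sn v·dn u·dn v)/D = 0.697524332890123/0.9221612038595689 = 0.7564017332010265

cn(u+v)=0.75640173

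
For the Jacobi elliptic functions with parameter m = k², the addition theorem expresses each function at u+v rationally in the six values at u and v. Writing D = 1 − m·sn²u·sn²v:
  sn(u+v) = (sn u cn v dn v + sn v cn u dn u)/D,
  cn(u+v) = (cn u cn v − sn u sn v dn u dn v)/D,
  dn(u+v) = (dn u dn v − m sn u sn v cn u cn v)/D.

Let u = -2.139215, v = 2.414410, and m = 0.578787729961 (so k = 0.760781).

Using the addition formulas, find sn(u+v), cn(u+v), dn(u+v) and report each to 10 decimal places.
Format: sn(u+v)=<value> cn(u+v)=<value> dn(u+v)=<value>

sn(u+v)=0.2698322934 cn(u+v)=0.9629073338 dn(u+v)=0.9787025974

sn u = -0.9904740918502815, cn u = -0.1376992134086469, dn u = 0.657409086227435
sn v = 0.9481967249615822, cn v = -0.3176837590625773, dn v = 0.6925498156761875
m = k² = 0.578787729961
D = 1 − m·sn²u·sn²v = 0.4894921110627366
sn(u+v) = (sn u·cn v·dn v + sn v·cn u·dn u)/D = 0.1320807789083485/0.4894921110627366 = 0.2698322933572674
cn(u+v) = (cn u·cn v − sn u·sn v·dn u·dn v)/D = 0.4713355435733851/0.4894921110627366 = 0.9629073337873991
dn(u+v) = (dn u·dn v − m·sn u·sn v·cn u·cn v)/D = 0.4790672005001678/0.4894921110627366 = 0.9787025973923557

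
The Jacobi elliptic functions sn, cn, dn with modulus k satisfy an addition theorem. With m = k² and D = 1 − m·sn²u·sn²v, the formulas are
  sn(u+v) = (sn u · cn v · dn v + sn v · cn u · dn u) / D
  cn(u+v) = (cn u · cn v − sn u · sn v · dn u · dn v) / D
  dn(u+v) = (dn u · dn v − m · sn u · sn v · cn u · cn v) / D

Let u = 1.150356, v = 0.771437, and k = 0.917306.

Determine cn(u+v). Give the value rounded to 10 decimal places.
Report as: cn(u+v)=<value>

cn(u+v)=0.1797005212

sn u = 0.8348705126908526, cn u = 0.5504463888875218, dn u = 0.6430410255476136
sn v = 0.6556798172590767, cn v = 0.7550390567640218, dn v = 0.7989036454350165
m = k² = 0.841450297636
D = 1 − m·sn²u·sn²v = 0.7478550095339398
cn(u+v) = (cn u·cn v − sn u·sn v·dn u·dn v)/D = 0.1343899349618672/0.7478550095339398 = 0.1797005211553219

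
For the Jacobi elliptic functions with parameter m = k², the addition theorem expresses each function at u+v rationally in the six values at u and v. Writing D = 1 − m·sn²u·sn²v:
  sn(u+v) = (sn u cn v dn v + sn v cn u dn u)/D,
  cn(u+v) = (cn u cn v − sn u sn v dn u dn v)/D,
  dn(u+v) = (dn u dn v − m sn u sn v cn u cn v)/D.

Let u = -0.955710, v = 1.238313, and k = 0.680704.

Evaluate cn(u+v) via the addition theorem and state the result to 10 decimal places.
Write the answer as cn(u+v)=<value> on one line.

cn(u+v)=0.9608089358

sn u = -0.7833213224442134, cn u = 0.6216170089405925, dn u = 0.8459829438301763
sn v = 0.9046455114744865, cn v = 0.4261648725189169, dn v = 0.7879057749723428
m = k² = 0.463357935616
D = 1 − m·sn²u·sn²v = 0.767323047155622
cn(u+v) = (cn u·cn v − sn u·sn v·dn u·dn v)/D = 0.7372508403851334/0.767323047155622 = 0.960808935842651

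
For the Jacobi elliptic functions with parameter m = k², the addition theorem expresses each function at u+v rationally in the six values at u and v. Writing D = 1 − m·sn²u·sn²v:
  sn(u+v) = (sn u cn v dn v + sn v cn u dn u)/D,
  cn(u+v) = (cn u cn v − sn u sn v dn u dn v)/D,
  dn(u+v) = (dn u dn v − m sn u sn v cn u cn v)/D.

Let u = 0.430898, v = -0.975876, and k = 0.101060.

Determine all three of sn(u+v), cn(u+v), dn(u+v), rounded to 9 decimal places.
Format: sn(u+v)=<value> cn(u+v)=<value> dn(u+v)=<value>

sn(u+v)=-0.518177288 cn(u+v)=0.855273230 dn(u+v)=0.998627908

sn u = 0.4175676690588066, cn u = 0.9086458285585176, dn u = 0.99910920904515
sn v = -0.8274602938178084, cn v = 0.5615242311378435, dn v = 0.9964974515317327
m = k² = 0.0102131236
D = 1 − m·sn²u·sn²v = 0.9987807110318114
sn(u+v) = (sn u·cn v·dn v + sn v·cn u·dn u)/D = -0.5175454802643544/0.9987807110318114 = -0.5181772881153193
cn(u+v) = (cn u·cn v − sn u·sn v·dn u·dn v)/D = 0.8542304048599239/0.9987807110318114 = 0.8552732300741403
dn(u+v) = (dn u·dn v − m·sn u·sn v·cn u·cn v)/D = 0.9974102915165238/0.9987807110318114 = 0.9986279075074729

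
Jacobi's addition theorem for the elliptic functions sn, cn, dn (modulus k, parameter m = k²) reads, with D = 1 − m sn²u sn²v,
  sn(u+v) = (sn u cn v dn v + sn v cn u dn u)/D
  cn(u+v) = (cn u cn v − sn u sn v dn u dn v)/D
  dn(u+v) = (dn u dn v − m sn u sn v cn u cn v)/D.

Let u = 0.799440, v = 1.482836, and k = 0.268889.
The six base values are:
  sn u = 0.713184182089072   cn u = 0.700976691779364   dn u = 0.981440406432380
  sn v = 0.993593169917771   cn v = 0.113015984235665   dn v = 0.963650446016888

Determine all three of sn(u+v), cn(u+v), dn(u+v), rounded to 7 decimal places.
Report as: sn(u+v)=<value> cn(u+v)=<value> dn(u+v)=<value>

m = k² = 0.072301294321
D = 1 − m·sn²u·sn²v = 0.9636949807437236
sn(u+v) = (sn u·cn v·dn v + sn v·cn u·dn u)/D = 0.7612305567372472/0.9636949807437236 = 0.7899081887401487
cn(u+v) = (cn u·cn v − sn u·sn v·dn u·dn v)/D = -0.5909619745805532/0.9636949807437236 = -0.6132251245352375
dn(u+v) = (dn u·dn v − m·sn u·sn v·cn u·cn v)/D = 0.9417066651261471/0.9636949807437236 = 0.9771833245405022

sn(u+v)=0.7899082 cn(u+v)=-0.6132251 dn(u+v)=0.9771833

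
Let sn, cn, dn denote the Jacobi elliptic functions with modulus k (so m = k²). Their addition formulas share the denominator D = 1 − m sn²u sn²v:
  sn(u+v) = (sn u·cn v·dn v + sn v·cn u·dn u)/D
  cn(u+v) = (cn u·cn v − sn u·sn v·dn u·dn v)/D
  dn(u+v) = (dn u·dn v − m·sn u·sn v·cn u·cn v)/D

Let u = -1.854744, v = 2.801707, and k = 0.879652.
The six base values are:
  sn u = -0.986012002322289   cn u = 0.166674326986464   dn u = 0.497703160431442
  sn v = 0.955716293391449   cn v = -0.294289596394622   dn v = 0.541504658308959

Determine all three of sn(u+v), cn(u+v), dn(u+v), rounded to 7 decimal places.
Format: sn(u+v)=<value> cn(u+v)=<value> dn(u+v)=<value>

m = k² = 0.773787641104
D = 1 − m·sn²u·sn²v = 0.3128616748531383
sn(u+v) = (sn u·cn v·dn v + sn v·cn u·dn u)/D = 0.2364108850774284/0.3128616748531383 = 0.7556402847629165
cn(u+v) = (cn u·cn v − sn u·sn v·dn u·dn v)/D = 0.20492027964264/0.3128616748531383 = 0.6549868395955895
dn(u+v) = (dn u·dn v − m·sn u·sn v·cn u·cn v)/D = 0.2337420669411651/0.3128616748531383 = 0.7471099394033703

sn(u+v)=0.7556403 cn(u+v)=0.6549868 dn(u+v)=0.7471099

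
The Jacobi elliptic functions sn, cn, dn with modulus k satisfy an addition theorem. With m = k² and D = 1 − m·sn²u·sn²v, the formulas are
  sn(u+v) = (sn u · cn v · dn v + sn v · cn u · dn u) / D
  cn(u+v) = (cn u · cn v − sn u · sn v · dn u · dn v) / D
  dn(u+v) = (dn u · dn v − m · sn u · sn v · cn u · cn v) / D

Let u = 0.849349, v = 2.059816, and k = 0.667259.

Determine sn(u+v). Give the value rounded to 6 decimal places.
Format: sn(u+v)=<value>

sn(u+v)=0.634524

sn u = 0.7244924571967324, cn u = 0.6892827282509267, dn u = 0.8753862732855944
sn v = 0.9826171644852763, cn v = -0.1856434972168845, dn v = 0.7550561384536151
m = k² = 0.445234573081
D = 1 − m·sn²u·sn²v = 0.7743552104340919
sn(u+v) = (sn u·cn v·dn v + sn v·cn u·dn u)/D = 0.4913470111308777/0.7743552104340919 = 0.6345240588688438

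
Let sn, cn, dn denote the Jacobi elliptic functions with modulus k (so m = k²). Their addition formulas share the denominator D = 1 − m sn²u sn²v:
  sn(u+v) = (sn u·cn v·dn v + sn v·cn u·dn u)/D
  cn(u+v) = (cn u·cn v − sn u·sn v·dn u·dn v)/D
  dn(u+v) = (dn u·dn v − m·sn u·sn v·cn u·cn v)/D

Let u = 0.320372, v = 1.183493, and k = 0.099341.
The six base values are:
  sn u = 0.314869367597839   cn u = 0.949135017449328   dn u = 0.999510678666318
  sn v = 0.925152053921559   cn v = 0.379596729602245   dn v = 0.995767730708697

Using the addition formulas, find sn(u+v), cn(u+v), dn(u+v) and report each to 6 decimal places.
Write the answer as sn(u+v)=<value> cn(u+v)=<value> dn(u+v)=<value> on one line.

m = k² = 0.009868634281
D = 1 − m·sn²u·sn²v = 0.9991625784874136
sn(u+v) = (sn u·cn v·dn v + sn v·cn u·dn u)/D = 0.9966820676637968/0.9991625784874136 = 0.9975174102022797
cn(u+v) = (cn u·cn v − sn u·sn v·dn u·dn v)/D = 0.07036131214691569/0.9991625784874136 = 0.0704202836073309
dn(u+v) = (dn u·dn v − m·sn u·sn v·cn u·cn v)/D = 0.9942447396137531/0.9991625784874136 = 0.9950780393706244

sn(u+v)=0.997517 cn(u+v)=0.070420 dn(u+v)=0.995078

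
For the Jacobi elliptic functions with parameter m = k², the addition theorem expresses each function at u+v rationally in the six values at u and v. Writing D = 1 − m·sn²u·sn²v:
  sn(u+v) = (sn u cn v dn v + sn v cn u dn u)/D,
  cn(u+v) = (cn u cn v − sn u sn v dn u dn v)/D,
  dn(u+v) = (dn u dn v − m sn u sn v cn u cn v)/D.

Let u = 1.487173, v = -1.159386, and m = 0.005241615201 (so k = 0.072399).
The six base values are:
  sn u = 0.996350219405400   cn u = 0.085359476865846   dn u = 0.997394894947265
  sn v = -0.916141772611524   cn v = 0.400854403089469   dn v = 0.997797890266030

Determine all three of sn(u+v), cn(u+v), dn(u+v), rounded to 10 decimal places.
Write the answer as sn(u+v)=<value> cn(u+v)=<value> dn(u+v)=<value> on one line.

m = k² = 0.005241615201
D = 1 − m·sn²u·sn²v = 0.9956326846876052
sn(u+v) = (sn u·cn v·dn v + sn v·cn u·dn u)/D = 0.3205142092103079/0.9956326846876052 = 0.321920135949408
cn(u+v) = (cn u·cn v − sn u·sn v·dn u·dn v)/D = 0.9426319984556747/0.9956326846876052 = 0.9467668277196422
dn(u+v) = (dn u·dn v − m·sn u·sn v·cn u·cn v)/D = 0.9953622330851036/0.9956326846876052 = 0.9997283620690029

sn(u+v)=0.3219201359 cn(u+v)=0.9467668277 dn(u+v)=0.9997283621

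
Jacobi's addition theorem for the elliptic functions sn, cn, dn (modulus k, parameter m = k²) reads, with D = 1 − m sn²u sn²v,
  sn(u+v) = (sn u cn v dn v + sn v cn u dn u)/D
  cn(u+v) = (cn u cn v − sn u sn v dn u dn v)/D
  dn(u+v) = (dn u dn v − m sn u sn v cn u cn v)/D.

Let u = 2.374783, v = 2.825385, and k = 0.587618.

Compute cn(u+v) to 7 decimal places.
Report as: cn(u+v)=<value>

cn(u+v)=-0.0193849

sn u = 0.8659234892162808, cn u = -0.5001764796784248, dn u = 0.8608657054654969
sn v = 0.5991568482825775, cn v = -0.8006316700931136, dn v = 0.9359716602094171
m = k² = 0.345294913924
D = 1 − m·sn²u·sn²v = 0.9070540912975805
cn(u+v) = (cn u·cn v − sn u·sn v·dn u·dn v)/D = -0.01758317326030648/0.9070540912975805 = -0.01938492249690752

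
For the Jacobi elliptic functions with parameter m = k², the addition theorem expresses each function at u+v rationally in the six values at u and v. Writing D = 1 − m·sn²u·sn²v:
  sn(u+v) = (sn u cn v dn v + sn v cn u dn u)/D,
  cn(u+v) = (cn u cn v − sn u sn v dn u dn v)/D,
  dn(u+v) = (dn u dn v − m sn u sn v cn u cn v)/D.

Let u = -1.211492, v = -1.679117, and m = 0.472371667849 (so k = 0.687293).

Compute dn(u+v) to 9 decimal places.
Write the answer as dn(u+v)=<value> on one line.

dn(u+v)=0.886083266

sn u = -0.8945248149716153, cn u = 0.4470182942565074, dn u = 0.7886825524631669
sn v = -0.9938701622518034, cn v = 0.1105536095547039, dn v = 0.73034355353438
m = k² = 0.472371667849
D = 1 − m·sn²u·sn²v = 0.6266398760789962
dn(u+v) = (dn u·dn v − m·sn u·sn v·cn u·cn v)/D = 0.5552551081542557/0.6266398760789962 = 0.8860832662431118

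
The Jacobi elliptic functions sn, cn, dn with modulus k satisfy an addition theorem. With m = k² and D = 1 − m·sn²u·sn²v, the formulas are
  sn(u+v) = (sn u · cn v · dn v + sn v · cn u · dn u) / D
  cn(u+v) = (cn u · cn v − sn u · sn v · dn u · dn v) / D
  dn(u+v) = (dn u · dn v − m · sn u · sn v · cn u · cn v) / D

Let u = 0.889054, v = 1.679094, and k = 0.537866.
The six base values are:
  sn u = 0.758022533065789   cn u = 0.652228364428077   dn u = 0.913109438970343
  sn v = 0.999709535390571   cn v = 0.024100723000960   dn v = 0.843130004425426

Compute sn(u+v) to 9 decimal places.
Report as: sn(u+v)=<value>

m = k² = 0.289299833956
D = 1 − m·sn²u·sn²v = 0.8338654020454137
sn(u+v) = (sn u·cn v·dn v + sn v·cn u·dn u)/D = 0.6107859382507964/0.8338654020454137 = 0.7324754531757536

sn(u+v)=0.732475453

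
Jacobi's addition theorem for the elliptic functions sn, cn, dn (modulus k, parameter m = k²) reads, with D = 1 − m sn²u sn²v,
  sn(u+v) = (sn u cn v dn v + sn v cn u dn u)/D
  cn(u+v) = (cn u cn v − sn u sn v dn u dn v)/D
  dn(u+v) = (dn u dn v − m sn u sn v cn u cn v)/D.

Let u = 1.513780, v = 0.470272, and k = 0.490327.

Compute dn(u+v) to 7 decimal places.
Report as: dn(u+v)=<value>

dn(u+v)=0.8809792

sn u = 0.9894263903003698, cn u = 0.1450359202996976, dn u = 0.8744351206548981
sn v = 0.4495787999925333, cn v = 0.8932406745089891, dn v = 0.9754003953116509
m = k² = 0.240420566929
D = 1 − m·sn²u·sn²v = 0.9524281277328079
dn(u+v) = (dn u·dn v − m·sn u·sn v·cn u·cn v)/D = 0.8390694112907869/0.9524281277328079 = 0.880979243324256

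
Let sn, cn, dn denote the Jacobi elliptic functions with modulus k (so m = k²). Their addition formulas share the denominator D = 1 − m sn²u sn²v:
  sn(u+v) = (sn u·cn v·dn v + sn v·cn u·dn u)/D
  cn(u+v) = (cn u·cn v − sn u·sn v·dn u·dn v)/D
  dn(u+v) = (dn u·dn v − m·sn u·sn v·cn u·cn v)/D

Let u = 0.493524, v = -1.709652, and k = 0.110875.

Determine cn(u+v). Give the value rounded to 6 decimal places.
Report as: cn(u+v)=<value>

cn(u+v)=0.349844

sn u = 0.473525739158365, cn u = 0.88077998067311, dn u = 0.9986208101830958
sn v = -0.9911455513518533, cn v = -0.1327798781270365, dn v = 0.9939433941356339
m = k² = 0.012293265625
D = 1 − m·sn²u·sn²v = 0.9972921205958362
cn(u+v) = (cn u·cn v − sn u·sn v·dn u·dn v)/D = 0.3488971279904041/0.9972921205958362 = 0.3498444646107843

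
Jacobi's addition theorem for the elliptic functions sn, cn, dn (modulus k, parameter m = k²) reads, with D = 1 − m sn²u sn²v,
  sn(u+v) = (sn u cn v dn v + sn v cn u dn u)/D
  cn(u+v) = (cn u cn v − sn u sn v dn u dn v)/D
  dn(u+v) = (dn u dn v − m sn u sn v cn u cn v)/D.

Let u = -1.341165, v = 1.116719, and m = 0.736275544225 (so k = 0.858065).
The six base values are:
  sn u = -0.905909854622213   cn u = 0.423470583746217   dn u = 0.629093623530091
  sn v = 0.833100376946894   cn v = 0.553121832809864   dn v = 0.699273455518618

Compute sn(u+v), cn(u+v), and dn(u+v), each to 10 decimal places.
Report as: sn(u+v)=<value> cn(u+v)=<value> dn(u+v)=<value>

m = k² = 0.736275544225
D = 1 − m·sn²u·sn²v = 0.5806226169343023
sn(u+v) = (sn u·cn v·dn v + sn v·cn u·dn u)/D = -0.1284507644461041/0.5806226169343023 = -0.22122935052776
cn(u+v) = (cn u·cn v − sn u·sn v·dn u·dn v)/D = 0.5662358381530164/0.5806226169343023 = 0.9752218078288987
dn(u+v) = (dn u·dn v − m·sn u·sn v·cn u·cn v)/D = 0.5700652349913763/0.5806226169343023 = 0.9818171362344286

sn(u+v)=-0.2212293505 cn(u+v)=0.9752218078 dn(u+v)=0.9818171362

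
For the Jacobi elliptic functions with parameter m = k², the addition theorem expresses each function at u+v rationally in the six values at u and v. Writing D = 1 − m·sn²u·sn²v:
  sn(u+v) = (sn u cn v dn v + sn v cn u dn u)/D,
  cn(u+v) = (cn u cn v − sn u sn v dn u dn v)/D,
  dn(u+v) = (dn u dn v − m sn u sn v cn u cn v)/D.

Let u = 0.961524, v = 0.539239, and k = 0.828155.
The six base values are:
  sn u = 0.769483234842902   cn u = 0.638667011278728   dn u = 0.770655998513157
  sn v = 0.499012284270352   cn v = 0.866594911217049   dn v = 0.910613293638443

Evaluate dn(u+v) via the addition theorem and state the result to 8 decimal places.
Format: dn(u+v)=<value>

dn(u+v)=0.61856458

m = k² = 0.685840704025
D = 1 − m·sn²u·sn²v = 0.8988783716583025
dn(u+v) = (dn u·dn v − m·sn u·sn v·cn u·cn v)/D = 0.5560143243907891/0.8988783716583025 = 0.6185645821748074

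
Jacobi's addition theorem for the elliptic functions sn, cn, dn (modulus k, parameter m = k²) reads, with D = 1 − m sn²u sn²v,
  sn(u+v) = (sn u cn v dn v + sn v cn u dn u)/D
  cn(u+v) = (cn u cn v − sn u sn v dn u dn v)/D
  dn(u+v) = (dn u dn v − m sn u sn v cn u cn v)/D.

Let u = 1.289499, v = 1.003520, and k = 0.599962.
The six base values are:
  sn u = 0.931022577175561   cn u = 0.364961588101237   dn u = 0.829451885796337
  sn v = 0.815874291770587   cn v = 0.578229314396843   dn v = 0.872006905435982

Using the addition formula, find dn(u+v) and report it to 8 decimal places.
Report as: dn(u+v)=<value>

dn(u+v)=0.84005879

m = k² = 0.359954401444
D = 1 − m·sn²u·sn²v = 0.7923105619764927
dn(u+v) = (dn u·dn v − m·sn u·sn v·cn u·cn v)/D = 0.6655874533287137/0.7923105619764927 = 0.8400587916792926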